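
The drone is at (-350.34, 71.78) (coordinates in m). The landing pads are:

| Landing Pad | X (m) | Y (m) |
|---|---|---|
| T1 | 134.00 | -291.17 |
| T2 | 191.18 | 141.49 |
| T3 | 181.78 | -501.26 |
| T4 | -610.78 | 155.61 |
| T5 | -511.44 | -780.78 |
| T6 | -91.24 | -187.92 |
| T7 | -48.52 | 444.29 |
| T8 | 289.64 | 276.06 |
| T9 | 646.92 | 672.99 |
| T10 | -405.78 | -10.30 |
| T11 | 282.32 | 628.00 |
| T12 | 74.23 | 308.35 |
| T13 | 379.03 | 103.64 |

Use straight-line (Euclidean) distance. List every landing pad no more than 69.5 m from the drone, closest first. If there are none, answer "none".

none

Distances from (-350.34, 71.78):
T1: 605.24 m
T2: 545.99 m
T3: 782.00 m
T4: 273.60 m
T5: 867.65 m
T6: 366.85 m
T7: 479.44 m
T8: 671.79 m
T9: 1164.47 m
T10: 99.05 m
T11: 842.40 m
T12: 486.03 m
T13: 730.07 m
Threshold 69.5 m: none within range.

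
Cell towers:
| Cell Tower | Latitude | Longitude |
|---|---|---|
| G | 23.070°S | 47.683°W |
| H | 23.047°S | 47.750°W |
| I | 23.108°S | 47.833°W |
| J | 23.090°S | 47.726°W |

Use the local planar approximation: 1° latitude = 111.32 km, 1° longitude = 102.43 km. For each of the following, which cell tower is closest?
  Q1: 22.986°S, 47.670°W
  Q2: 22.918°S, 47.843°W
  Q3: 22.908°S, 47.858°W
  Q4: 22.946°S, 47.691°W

Q1→G; Q2→H; Q3→H; Q4→H

Q1 at 22.986°S, 47.670°W:
  G: 9.445 km
  H: 10.642 km
  I: 21.522 km
  J: 12.920 km
  → nearest: G (9.445 km)
Q2 at 22.918°S, 47.843°W:
  G: 23.556 km
  H: 17.233 km
  I: 21.176 km
  J: 22.588 km
  → nearest: H (17.233 km)
Q3 at 22.908°S, 47.858°W:
  G: 25.427 km
  H: 19.021 km
  I: 22.411 km
  J: 24.358 km
  → nearest: H (19.021 km)
Q4 at 22.946°S, 47.691°W:
  G: 13.828 km
  H: 12.765 km
  I: 23.168 km
  J: 16.426 km
  → nearest: H (12.765 km)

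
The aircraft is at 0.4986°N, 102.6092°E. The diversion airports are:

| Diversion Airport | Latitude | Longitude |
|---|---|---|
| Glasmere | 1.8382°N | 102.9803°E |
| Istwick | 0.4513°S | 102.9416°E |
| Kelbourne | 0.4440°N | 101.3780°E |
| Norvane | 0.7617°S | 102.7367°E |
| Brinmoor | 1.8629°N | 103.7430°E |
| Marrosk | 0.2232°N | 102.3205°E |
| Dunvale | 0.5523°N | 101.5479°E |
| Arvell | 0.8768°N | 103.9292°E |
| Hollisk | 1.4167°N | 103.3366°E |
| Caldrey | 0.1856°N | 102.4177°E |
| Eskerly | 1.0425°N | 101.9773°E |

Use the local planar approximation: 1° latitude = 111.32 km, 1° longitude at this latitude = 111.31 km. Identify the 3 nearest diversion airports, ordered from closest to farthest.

Distances from 0.4986°N, 102.6092°E:
Glasmere: √((1.3396·111.32)² + (0.3711·111.31)²) = √(22238.048500 + 1706.279898) = 154.7396 km
Istwick: √((-0.9499·111.32)² + (0.3324·111.31)²) = √(11181.554133 + 1368.958856) = 112.0291 km
Kelbourne: √((-0.0546·111.32)² + (-1.2312·111.31)²) = √(36.942959 + 18781.296941) = 137.1796 km
Norvane: √((-1.2603·111.32)² + (0.1275·111.31)²) = √(19683.134849 + 201.413574) = 141.0126 km
Brinmoor: √((1.3643·111.32)² + (1.1338·111.31)²) = √(23065.674211 + 15927.267378) = 197.4663 km
Marrosk: √((-0.2754·111.32)² + (-0.2887·111.31)²) = √(939.884023 + 1032.670886) = 44.4135 km
Dunvale: √((0.0537·111.32)² + (-1.0613·111.31)²) = √(35.735097 + 13955.477278) = 118.2845 km
Arvell: √((0.3782·111.32)² + (1.3200·111.31)²) = √(1772.513062 + 21588.189813) = 152.8421 km
Hollisk: √((0.9181·111.32)² + (0.7274·111.31)²) = √(10445.431133 + 6555.637924) = 130.3881 km
Caldrey: √((-0.3130·111.32)² + (-0.1915·111.31)²) = √(1214.045799 + 454.366101) = 40.8462 km
Eskerly: √((0.5439·111.32)² + (-0.6319·111.31)²) = √(3665.932912 + 4947.263887) = 92.8073 km
Sorted: Caldrey (40.8462 km) < Marrosk (44.4135 km) < Eskerly (92.8073 km) < Istwick (112.0291 km) < Dunvale (118.2845 km) < …

Caldrey, Marrosk, Eskerly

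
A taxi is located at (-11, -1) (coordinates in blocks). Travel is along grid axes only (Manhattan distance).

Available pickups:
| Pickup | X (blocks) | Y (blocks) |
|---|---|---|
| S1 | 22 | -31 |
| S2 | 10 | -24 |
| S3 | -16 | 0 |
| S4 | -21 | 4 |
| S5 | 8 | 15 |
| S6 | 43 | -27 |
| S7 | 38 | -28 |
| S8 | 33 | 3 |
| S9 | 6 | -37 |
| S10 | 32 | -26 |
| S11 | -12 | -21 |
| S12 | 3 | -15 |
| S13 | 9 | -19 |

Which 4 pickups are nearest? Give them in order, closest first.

S3, S4, S11, S12

Distances from (-11, -1):
S1: 63 blocks
S2: 44 blocks
S3: 6 blocks
S4: 15 blocks
S5: 35 blocks
S6: 80 blocks
S7: 76 blocks
S8: 48 blocks
S9: 53 blocks
S10: 68 blocks
S11: 21 blocks
S12: 28 blocks
S13: 38 blocks
Sorted: S3 (6 blocks) < S4 (15 blocks) < S11 (21 blocks) < S12 (28 blocks) < S5 (35 blocks) < S13 (38 blocks) < …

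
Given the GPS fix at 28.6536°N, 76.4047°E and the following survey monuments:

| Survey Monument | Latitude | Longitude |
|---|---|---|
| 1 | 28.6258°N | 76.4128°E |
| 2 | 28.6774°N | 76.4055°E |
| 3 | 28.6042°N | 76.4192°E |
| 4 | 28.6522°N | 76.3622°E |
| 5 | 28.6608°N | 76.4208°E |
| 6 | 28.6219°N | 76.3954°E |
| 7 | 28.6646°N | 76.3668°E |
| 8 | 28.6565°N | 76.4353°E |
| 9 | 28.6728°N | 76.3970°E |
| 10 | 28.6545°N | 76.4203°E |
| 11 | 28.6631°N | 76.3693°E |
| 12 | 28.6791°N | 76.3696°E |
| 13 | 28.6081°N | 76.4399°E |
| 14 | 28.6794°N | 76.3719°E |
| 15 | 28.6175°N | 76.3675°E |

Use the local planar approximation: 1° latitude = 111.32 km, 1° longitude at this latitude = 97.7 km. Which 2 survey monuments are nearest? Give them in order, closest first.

10, 5

Distances from 28.6536°N, 76.4047°E:
1: 3.1943 km
2: 2.6506 km
3: 5.6787 km
4: 4.1552 km
5: 1.7654 km
6: 3.6439 km
7: 3.9001 km
8: 3.0070 km
9: 2.2659 km
10: 1.5274 km
11: 3.6167 km
12: 4.4517 km
13: 6.1222 km
14: 4.3032 km
15: 5.4184 km
Sorted: 10 (1.5274 km) < 5 (1.7654 km) < 9 (2.2659 km) < 2 (2.6506 km) < …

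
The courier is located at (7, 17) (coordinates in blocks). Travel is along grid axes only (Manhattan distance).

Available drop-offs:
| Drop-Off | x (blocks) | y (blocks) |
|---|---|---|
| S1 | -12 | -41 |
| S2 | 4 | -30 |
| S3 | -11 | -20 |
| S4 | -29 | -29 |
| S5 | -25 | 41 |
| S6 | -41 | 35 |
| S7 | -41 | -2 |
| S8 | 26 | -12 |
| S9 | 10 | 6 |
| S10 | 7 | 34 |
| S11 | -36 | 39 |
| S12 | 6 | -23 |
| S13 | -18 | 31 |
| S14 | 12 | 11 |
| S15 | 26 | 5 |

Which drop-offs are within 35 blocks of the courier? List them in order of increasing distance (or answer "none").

Distances from (7, 17):
S1: |-19| + |-58| = 19 + 58 = 77 blocks
S2: |-3| + |-47| = 3 + 47 = 50 blocks
S3: |-18| + |-37| = 18 + 37 = 55 blocks
S4: |-36| + |-46| = 36 + 46 = 82 blocks
S5: |-32| + |24| = 32 + 24 = 56 blocks
S6: |-48| + |18| = 48 + 18 = 66 blocks
S7: |-48| + |-19| = 48 + 19 = 67 blocks
S8: |19| + |-29| = 19 + 29 = 48 blocks
S9: |3| + |-11| = 3 + 11 = 14 blocks
S10: |0| + |17| = 0 + 17 = 17 blocks
S11: |-43| + |22| = 43 + 22 = 65 blocks
S12: |-1| + |-40| = 1 + 40 = 41 blocks
S13: |-25| + |14| = 25 + 14 = 39 blocks
S14: |5| + |-6| = 5 + 6 = 11 blocks
S15: |19| + |-12| = 19 + 12 = 31 blocks
Threshold 35 blocks: S14 (11 blocks), S9 (14 blocks), S10 (17 blocks), S15 (31 blocks) are within range.

S14, S9, S10, S15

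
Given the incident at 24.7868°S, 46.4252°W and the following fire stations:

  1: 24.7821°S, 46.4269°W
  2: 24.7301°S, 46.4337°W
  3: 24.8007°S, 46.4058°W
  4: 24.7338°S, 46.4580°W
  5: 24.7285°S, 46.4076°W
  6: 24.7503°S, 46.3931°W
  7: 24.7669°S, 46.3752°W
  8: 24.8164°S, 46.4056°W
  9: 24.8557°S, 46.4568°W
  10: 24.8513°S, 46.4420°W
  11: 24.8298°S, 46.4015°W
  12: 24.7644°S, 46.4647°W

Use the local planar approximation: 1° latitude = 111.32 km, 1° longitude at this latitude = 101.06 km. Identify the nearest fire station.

Distances from 24.7868°S, 46.4252°W:
1: √((0.0047·111.32)² + (-0.0017·101.06)²) = √(0.273742 + 0.029516) = 0.5507 km
2: √((0.0567·111.32)² + (-0.0085·101.06)²) = √(39.839375 + 0.737898) = 6.3700 km
3: √((-0.0139·111.32)² + (0.0194·101.06)²) = √(2.394286 + 3.843811) = 2.4976 km
4: √((0.0530·111.32)² + (-0.0328·101.06)²) = √(34.809528 + 10.987687) = 6.7674 km
5: √((0.0583·111.32)² + (0.0176·101.06)²) = √(42.119529 + 3.163617) = 6.7293 km
6: √((0.0365·111.32)² + (0.0321·101.06)²) = √(16.509432 + 10.523705) = 5.1993 km
7: √((0.0199·111.32)² + (0.0500·101.06)²) = √(4.907412 + 25.532809) = 5.5173 km
8: √((-0.0296·111.32)² + (0.0196·101.06)²) = √(10.857499 + 3.923474) = 3.8446 km
9: √((-0.0689·111.32)² + (-0.0316·101.06)²) = √(58.828102 + 10.198417) = 8.3082 km
10: √((-0.0645·111.32)² + (-0.0168·101.06)²) = √(51.554410 + 2.882552) = 7.3781 km
11: √((-0.0430·111.32)² + (0.0237·101.06)²) = √(22.913071 + 5.736609) = 5.3525 km
12: √((0.0224·111.32)² + (-0.0395·101.06)²) = √(6.217881 + 15.935026) = 4.7067 km
Minimum: 1 at 0.5507 km.

1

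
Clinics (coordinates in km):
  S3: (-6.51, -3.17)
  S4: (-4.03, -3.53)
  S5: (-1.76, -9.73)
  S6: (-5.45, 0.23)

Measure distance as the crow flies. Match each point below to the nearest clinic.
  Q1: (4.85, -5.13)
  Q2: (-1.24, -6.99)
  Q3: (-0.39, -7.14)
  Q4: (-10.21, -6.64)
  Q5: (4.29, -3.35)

Q1 at (4.85, -5.13):
  S3: √((-11.36)² + (1.96)²) = √(129.049600 + 3.841600) = 11.5278 km
  S4: √((-8.88)² + (1.60)²) = √(78.854400 + 2.560000) = 9.0230 km
  S5: √((-6.61)² + (-4.60)²) = √(43.692100 + 21.160000) = 8.0531 km
  S6: √((-10.30)² + (5.36)²) = √(106.090000 + 28.729600) = 11.6112 km
  → nearest: S5 (8.0531 km)
Q2 at (-1.24, -6.99):
  S3: √((-5.27)² + (3.82)²) = √(27.772900 + 14.592400) = 6.5089 km
  S4: √((-2.79)² + (3.46)²) = √(7.784100 + 11.971600) = 4.4447 km
  S5: √((-0.52)² + (-2.74)²) = √(0.270400 + 7.507600) = 2.7889 km
  S6: √((-4.21)² + (7.22)²) = √(17.724100 + 52.128400) = 8.3578 km
  → nearest: S5 (2.7889 km)
Q3 at (-0.39, -7.14):
  S3: √((-6.12)² + (3.97)²) = √(37.454400 + 15.760900) = 7.2949 km
  S4: √((-3.64)² + (3.61)²) = √(13.249600 + 13.032100) = 5.1266 km
  S5: √((-1.37)² + (-2.59)²) = √(1.876900 + 6.708100) = 2.9300 km
  S6: √((-5.06)² + (7.37)²) = √(25.603600 + 54.316900) = 8.9398 km
  → nearest: S5 (2.9300 km)
Q4 at (-10.21, -6.64):
  S3: √((3.70)² + (3.47)²) = √(13.690000 + 12.040900) = 5.0726 km
  S4: √((6.18)² + (3.11)²) = √(38.192400 + 9.672100) = 6.9184 km
  S5: √((8.45)² + (-3.09)²) = √(71.402500 + 9.548100) = 8.9973 km
  S6: √((4.76)² + (6.87)²) = √(22.657600 + 47.196900) = 8.3579 km
  → nearest: S3 (5.0726 km)
Q5 at (4.29, -3.35):
  S3: √((-10.80)² + (0.18)²) = √(116.640000 + 0.032400) = 10.8015 km
  S4: √((-8.32)² + (-0.18)²) = √(69.222400 + 0.032400) = 8.3219 km
  S5: √((-6.05)² + (-6.38)²) = √(36.602500 + 40.704400) = 8.7924 km
  S6: √((-9.74)² + (3.58)²) = √(94.867600 + 12.816400) = 10.3771 km
  → nearest: S4 (8.3219 km)

Q1→S5; Q2→S5; Q3→S5; Q4→S3; Q5→S4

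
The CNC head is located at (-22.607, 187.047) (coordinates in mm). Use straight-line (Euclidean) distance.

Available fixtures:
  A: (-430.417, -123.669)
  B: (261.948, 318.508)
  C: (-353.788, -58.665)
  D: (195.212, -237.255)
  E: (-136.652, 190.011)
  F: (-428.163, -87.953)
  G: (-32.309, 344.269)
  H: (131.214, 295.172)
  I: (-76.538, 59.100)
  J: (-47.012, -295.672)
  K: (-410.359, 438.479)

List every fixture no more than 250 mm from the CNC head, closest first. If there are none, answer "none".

Distances from (-22.607, 187.047):
A: √((-407.810)² + (-310.716)²) = √(166308.99610 + 96544.43266) = 512.692 mm
B: √((284.555)² + (131.461)²) = √(80971.54802 + 17281.99452) = 313.454 mm
C: √((-331.181)² + (-245.712)²) = √(109680.85476 + 60374.38694) = 412.378 mm
D: √((217.819)² + (-424.302)²) = √(47445.11676 + 180032.18720) = 476.946 mm
E: √((-114.045)² + (2.964)²) = √(13006.26202 + 8.78530) = 114.084 mm
F: √((-405.556)² + (-275.000)²) = √(164475.66914 + 75625.00000) = 490.001 mm
G: √((-9.702)² + (157.222)²) = √(94.12880 + 24718.75728) = 157.521 mm
H: √((153.821)² + (108.125)²) = √(23660.90004 + 11691.01563) = 188.021 mm
I: √((-53.931)² + (-127.947)²) = √(2908.55276 + 16370.43481) = 138.849 mm
J: √((-24.405)² + (-482.719)²) = √(595.60403 + 233017.63296) = 483.336 mm
K: √((-387.752)² + (251.432)²) = √(150351.61350 + 63218.05062) = 462.136 mm
Threshold 250 mm: E (114.084 mm), I (138.849 mm), G (157.521 mm), H (188.021 mm) are within range.

E, I, G, H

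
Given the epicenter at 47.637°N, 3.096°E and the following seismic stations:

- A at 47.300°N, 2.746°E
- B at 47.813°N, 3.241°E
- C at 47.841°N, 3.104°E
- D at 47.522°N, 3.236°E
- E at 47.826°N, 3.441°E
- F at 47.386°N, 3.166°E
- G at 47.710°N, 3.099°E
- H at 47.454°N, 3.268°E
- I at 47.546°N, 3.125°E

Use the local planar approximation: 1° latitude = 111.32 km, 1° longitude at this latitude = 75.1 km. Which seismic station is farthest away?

Distances from 47.637°N, 3.096°E:
A: 45.807 km
B: 22.415 km
C: 22.717 km
D: 16.566 km
E: 33.376 km
F: 28.432 km
G: 8.129 km
H: 24.122 km
I: 10.362 km
Maximum: A at 45.807 km.

A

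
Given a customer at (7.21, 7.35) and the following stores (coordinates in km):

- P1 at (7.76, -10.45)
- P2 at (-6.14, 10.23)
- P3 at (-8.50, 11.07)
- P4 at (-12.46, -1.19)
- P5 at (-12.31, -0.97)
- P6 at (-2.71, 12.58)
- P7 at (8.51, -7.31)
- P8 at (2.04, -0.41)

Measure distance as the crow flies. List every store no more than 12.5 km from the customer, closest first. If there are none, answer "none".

P8, P6

Distances from (7.21, 7.35):
P1: 17.81 km
P2: 13.66 km
P3: 16.14 km
P4: 21.44 km
P5: 21.22 km
P6: 11.21 km
P7: 14.72 km
P8: 9.32 km
Threshold 12.5 km: P8 (9.32 km), P6 (11.21 km) are within range.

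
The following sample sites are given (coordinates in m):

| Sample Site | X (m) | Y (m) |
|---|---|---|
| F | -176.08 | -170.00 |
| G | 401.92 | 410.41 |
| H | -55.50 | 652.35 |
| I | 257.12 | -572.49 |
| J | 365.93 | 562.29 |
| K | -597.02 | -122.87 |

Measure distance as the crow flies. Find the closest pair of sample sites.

Pairwise distances:
F–G: 819.12 m
F–H: 831.14 m
F–I: 591.32 m
F–J: 911.06 m
F–K: 423.57 m
G–H: 517.46 m
G–I: 993.51 m
G–J: 156.09 m
G–K: 1132.37 m
H–I: 1264.11 m
H–J: 430.95 m
H–K: 945.63 m
I–J: 1139.98 m
I–K: 965.25 m
J–K: 1181.83 m
Closest pair: G–J at 156.09 m.

G and J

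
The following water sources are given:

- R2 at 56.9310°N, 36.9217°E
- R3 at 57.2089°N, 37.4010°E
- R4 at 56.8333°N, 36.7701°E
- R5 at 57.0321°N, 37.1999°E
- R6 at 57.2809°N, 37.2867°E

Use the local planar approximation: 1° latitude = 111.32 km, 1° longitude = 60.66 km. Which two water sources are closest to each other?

R3 and R6

Pairwise distances:
R2–R3: 42.4540 km
R2–R4: 14.2427 km
R2–R5: 20.2842 km
R2–R6: 44.8039 km
R3–R4: 56.6820 km
R3–R5: 23.1552 km
R3–R6: 10.5978 km
R4–R5: 34.1978 km
R4–R6: 58.8619 km
R5–R6: 28.1925 km
Closest pair: R3–R6 at 10.5978 km.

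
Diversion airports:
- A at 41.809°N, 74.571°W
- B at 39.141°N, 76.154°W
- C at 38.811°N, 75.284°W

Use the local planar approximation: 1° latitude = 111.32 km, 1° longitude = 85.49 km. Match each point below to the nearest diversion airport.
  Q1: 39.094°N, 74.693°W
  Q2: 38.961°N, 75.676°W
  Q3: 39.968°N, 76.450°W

Q1→C; Q2→C; Q3→B

Q1 at 39.094°N, 74.693°W:
  A: 302.414 km
  B: 125.010 km
  C: 59.542 km
  → nearest: C (59.542 km)
Q2 at 38.961°N, 75.676°W:
  A: 330.814 km
  B: 45.513 km
  C: 37.442 km
  → nearest: C (37.442 km)
Q3 at 39.968°N, 76.450°W:
  A: 260.393 km
  B: 95.476 km
  C: 162.865 km
  → nearest: B (95.476 km)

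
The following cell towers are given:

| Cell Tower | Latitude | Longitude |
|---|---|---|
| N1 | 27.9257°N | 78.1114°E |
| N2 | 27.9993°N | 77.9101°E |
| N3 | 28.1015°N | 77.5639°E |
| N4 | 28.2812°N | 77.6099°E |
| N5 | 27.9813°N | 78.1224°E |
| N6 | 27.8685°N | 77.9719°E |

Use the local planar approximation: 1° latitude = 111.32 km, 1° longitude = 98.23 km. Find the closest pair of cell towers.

Pairwise distances:
N1–N2: 21.4039 km
N1–N3: 57.2309 km
N1–N4: 63.1894 km
N1–N5: 6.2830 km
N1–N6: 15.1102 km
N2–N3: 35.8598 km
N2–N4: 43.0622 km
N2–N5: 20.9503 km
N2–N6: 15.7755 km
N3–N4: 20.5082 km
N3–N5: 56.4697 km
N3–N6: 47.7388 km
N4–N5: 60.4066 km
N4–N6: 58.0957 km
N5–N6: 19.3967 km
Closest pair: N1–N5 at 6.2830 km.

N1 and N5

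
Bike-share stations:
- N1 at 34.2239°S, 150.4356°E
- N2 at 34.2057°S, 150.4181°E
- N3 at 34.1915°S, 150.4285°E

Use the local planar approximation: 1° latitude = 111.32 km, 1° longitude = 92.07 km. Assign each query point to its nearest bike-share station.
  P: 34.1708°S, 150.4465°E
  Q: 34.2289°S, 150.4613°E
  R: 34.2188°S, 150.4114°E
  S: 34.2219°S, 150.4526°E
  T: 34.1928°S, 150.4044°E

P at 34.1708°S, 150.4465°E:
  N1: √((-0.0531·111.32)² + (-0.0109·92.07)²) = √(34.941009 + 1.007139) = 5.9957 km
  N2: √((-0.0349·111.32)² + (-0.0284·92.07)²) = √(15.093753 + 6.837116) = 4.6830 km
  N3: √((-0.0207·111.32)² + (-0.0180·92.07)²) = √(5.309909 + 2.746511) = 2.8384 km
  → nearest: N3 (2.8384 km)
Q at 34.2289°S, 150.4613°E:
  N1: √((0.0050·111.32)² + (-0.0257·92.07)²) = √(0.309804 + 5.598898) = 2.4308 km
  N2: √((0.0232·111.32)² + (-0.0432·92.07)²) = √(6.669947 + 15.819902) = 4.7423 km
  N3: √((0.0374·111.32)² + (-0.0328·92.07)²) = √(17.333633 + 9.119772) = 5.1433 km
  → nearest: N1 (2.4308 km)
R at 34.2188°S, 150.4114°E:
  N1: √((-0.0051·111.32)² + (0.0242·92.07)²) = √(0.322320 + 4.964403) = 2.2993 km
  N2: √((0.0131·111.32)² + (0.0067·92.07)²) = √(2.126616 + 0.380527) = 1.5834 km
  N3: √((0.0273·111.32)² + (0.0171·92.07)²) = √(9.235740 + 2.478726) = 3.4226 km
  → nearest: N2 (1.5834 km)
S at 34.2219°S, 150.4526°E:
  N1: √((-0.0020·111.32)² + (-0.0170·92.07)²) = √(0.049569 + 2.449820) = 1.5809 km
  N2: √((0.0162·111.32)² + (-0.0345·92.07)²) = √(3.252194 + 10.089612) = 3.6526 km
  N3: √((0.0304·111.32)² + (-0.0241·92.07)²) = √(11.452322 + 4.923460) = 4.0467 km
  → nearest: N1 (1.5809 km)
T at 34.1928°S, 150.4044°E:
  N1: √((-0.0311·111.32)² + (0.0312·92.07)²) = √(11.985804 + 8.251739) = 4.4986 km
  N2: √((-0.0129·111.32)² + (0.0137·92.07)²) = √(2.062176 + 1.591027) = 1.9113 km
  N3: √((0.0013·111.32)² + (0.0241·92.07)²) = √(0.020943 + 4.923460) = 2.2236 km
  → nearest: N2 (1.9113 km)

P→N3; Q→N1; R→N2; S→N1; T→N2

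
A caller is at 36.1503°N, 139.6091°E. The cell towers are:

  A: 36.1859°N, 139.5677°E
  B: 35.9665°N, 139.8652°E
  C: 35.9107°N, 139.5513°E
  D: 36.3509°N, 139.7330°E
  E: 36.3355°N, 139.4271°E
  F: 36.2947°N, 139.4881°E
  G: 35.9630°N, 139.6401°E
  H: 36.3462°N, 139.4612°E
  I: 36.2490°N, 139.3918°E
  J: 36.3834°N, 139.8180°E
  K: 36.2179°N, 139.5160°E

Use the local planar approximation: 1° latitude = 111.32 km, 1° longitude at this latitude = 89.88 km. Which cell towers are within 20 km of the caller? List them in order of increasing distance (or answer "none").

A, K, F

Distances from 36.1503°N, 139.6091°E:
A: √((0.0356·111.32)² + (-0.0414·89.88)²) = √(15.705306 + 13.846079) = 5.4361 km
B: √((-0.1838·111.32)² + (0.2561·89.88)²) = √(418.636807 + 529.840662) = 30.7974 km
C: √((-0.2396·111.32)² + (-0.0578·89.88)²) = √(711.410094 + 26.988690) = 27.1735 km
D: √((0.2006·111.32)² + (0.1239·89.88)²) = √(498.664271 + 124.013436) = 24.9535 km
E: √((0.1852·111.32)² + (-0.1820·89.88)²) = √(425.038588 + 267.589399) = 26.3178 km
F: √((0.1444·111.32)² + (-0.1210·89.88)²) = √(258.393022 + 118.276065) = 19.4080 km
G: √((-0.1873·111.32)² + (0.0310·89.88)²) = √(434.732341 + 7.763356) = 21.0356 km
H: √((0.1959·111.32)² + (-0.1479·89.88)²) = √(475.570894 + 176.710549) = 25.5398 km
I: √((0.0987·111.32)² + (-0.2173·89.88)²) = √(120.720410 + 381.456992) = 22.4093 km
J: √((0.2331·111.32)² + (0.2089·89.88)²) = √(673.334617 + 352.535622) = 32.0292 km
K: √((0.0676·111.32)² + (-0.0931·89.88)²) = √(56.629117 + 70.020545) = 11.2539 km
Threshold 20 km: A (5.4361 km), K (11.2539 km), F (19.4080 km) are within range.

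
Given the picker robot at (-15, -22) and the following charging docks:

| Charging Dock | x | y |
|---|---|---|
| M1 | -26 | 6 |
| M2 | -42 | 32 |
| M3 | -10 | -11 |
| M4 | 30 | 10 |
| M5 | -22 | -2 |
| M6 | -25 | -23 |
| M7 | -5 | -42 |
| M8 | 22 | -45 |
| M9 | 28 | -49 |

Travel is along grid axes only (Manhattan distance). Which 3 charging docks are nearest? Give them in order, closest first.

M6, M3, M5

Distances from (-15, -22):
M1: |-11| + |28| = 11 + 28 = 39
M2: |-27| + |54| = 27 + 54 = 81
M3: |5| + |11| = 5 + 11 = 16
M4: |45| + |32| = 45 + 32 = 77
M5: |-7| + |20| = 7 + 20 = 27
M6: |-10| + |-1| = 10 + 1 = 11
M7: |10| + |-20| = 10 + 20 = 30
M8: |37| + |-23| = 37 + 23 = 60
M9: |43| + |-27| = 43 + 27 = 70
Sorted: M6 (11) < M3 (16) < M5 (27) < M7 (30) < M1 (39) < …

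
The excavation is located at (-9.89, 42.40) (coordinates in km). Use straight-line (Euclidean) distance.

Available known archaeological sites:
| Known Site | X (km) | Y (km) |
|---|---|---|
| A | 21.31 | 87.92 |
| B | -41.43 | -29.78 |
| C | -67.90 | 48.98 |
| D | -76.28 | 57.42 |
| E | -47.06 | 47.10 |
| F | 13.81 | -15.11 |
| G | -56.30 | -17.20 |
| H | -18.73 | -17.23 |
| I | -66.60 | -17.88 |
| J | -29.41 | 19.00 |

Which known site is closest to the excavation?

Distances from (-9.89, 42.40):
A: √((31.20)² + (45.52)²) = √(973.4400 + 2072.0704) = 55.19 km
B: √((-31.54)² + (-72.18)²) = √(994.7716 + 5209.9524) = 78.77 km
C: √((-58.01)² + (6.58)²) = √(3365.1601 + 43.2964) = 58.38 km
D: √((-66.39)² + (15.02)²) = √(4407.6321 + 225.6004) = 68.07 km
E: √((-37.17)² + (4.70)²) = √(1381.6089 + 22.0900) = 37.47 km
F: √((23.70)² + (-57.51)²) = √(561.6900 + 3307.4001) = 62.20 km
G: √((-46.41)² + (-59.60)²) = √(2153.8881 + 3552.1600) = 75.54 km
H: √((-8.84)² + (-59.63)²) = √(78.1456 + 3555.7369) = 60.28 km
I: √((-56.71)² + (-60.28)²) = √(3216.0241 + 3633.6784) = 82.76 km
J: √((-19.52)² + (-23.40)²) = √(381.0304 + 547.5600) = 30.47 km
Minimum: J at 30.47 km.

J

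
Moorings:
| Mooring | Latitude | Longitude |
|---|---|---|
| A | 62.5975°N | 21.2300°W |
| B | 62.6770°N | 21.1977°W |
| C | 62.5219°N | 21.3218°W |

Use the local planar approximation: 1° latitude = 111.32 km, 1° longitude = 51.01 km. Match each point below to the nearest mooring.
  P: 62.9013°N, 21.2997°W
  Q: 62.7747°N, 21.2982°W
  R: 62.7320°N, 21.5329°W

P at 62.9013°N, 21.2997°W:
  A: √((-0.3038·111.32)² + (0.0697·51.01)²) = √(1143.725843 + 12.640848) = 34.0054 km
  B: √((-0.2243·111.32)² + (0.1020·51.01)²) = √(623.454756 + 27.071417) = 25.5054 km
  C: √((-0.3794·111.32)² + (-0.0221·51.01)²) = √(1783.779007 + 1.270853) = 42.2499 km
  → nearest: B (25.5054 km)
Q at 62.7747°N, 21.2982°W:
  A: √((-0.1772·111.32)² + (0.0682·51.01)²) = √(389.111289 + 12.102620) = 20.0303 km
  B: √((-0.0977·111.32)² + (0.1005·51.01)²) = √(118.286593 + 26.281054) = 12.0236 km
  C: √((-0.2528·111.32)² + (-0.0236·51.01)²) = √(791.955054 + 1.449221) = 28.1674 km
  → nearest: B (12.0236 km)
R at 62.7320°N, 21.5329°W:
  A: √((-0.1345·111.32)² + (0.3029·51.01)²) = √(224.176954 + 238.731207) = 21.5153 km
  B: √((-0.0550·111.32)² + (0.3352·51.01)²) = √(37.486231 + 292.360480) = 18.1617 km
  C: √((-0.2101·111.32)² + (0.2111·51.01)²) = √(547.014074 + 115.954368) = 25.7482 km
  → nearest: B (18.1617 km)

P→B; Q→B; R→B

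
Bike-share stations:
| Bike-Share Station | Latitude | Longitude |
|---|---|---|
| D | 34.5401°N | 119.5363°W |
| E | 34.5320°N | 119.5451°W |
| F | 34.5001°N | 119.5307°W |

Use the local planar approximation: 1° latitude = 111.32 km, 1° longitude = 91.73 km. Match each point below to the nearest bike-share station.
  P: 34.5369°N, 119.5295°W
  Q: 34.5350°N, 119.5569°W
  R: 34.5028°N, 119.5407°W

P→D; Q→E; R→F

P at 34.5369°N, 119.5295°W:
  D: 0.7183 km
  E: 1.5314 km
  F: 4.0981 km
  → nearest: D (0.7183 km)
Q at 34.5350°N, 119.5569°W:
  D: 1.9731 km
  E: 1.1328 km
  F: 4.5683 km
  → nearest: E (1.1328 km)
R at 34.5028°N, 119.5407°W:
  D: 4.1718 km
  E: 3.2755 km
  F: 0.9653 km
  → nearest: F (0.9653 km)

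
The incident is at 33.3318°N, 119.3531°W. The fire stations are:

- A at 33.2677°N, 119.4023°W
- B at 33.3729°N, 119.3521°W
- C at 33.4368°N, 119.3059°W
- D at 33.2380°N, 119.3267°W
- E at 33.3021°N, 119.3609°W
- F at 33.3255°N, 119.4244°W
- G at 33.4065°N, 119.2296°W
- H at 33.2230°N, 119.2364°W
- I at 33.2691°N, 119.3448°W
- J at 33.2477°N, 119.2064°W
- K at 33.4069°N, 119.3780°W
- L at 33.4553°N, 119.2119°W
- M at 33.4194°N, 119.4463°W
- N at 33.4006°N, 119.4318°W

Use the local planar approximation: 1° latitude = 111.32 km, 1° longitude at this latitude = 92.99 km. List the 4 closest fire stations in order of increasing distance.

Distances from 33.3318°N, 119.3531°W:
A: 8.4764 km
B: 4.5762 km
C: 12.4855 km
D: 10.7265 km
E: 3.3848 km
F: 6.6672 km
G: 14.1788 km
H: 16.2621 km
I: 7.0223 km
J: 16.5451 km
K: 8.6749 km
L: 19.0108 km
M: 13.0463 km
N: 10.5932 km
Sorted: E (3.3848 km) < B (4.5762 km) < F (6.6672 km) < I (7.0223 km) < A (8.4764 km) < K (8.6749 km) < …

E, B, F, I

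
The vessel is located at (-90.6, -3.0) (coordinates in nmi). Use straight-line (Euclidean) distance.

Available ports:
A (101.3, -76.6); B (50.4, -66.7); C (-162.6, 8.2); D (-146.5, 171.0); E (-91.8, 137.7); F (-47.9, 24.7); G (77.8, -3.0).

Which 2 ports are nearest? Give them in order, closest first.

F, C

Distances from (-90.6, -3.0):
A: √((191.9)² + (-73.6)²) = √(36825.610 + 5416.960) = 205.5 nmi
B: √((141.0)² + (-63.7)²) = √(19881.000 + 4057.690) = 154.7 nmi
C: √((-72.0)² + (11.2)²) = √(5184.000 + 125.440) = 72.9 nmi
D: √((-55.9)² + (174.0)²) = √(3124.810 + 30276.000) = 182.8 nmi
E: √((-1.2)² + (140.7)²) = √(1.440 + 19796.490) = 140.7 nmi
F: √((42.7)² + (27.7)²) = √(1823.290 + 767.290) = 50.9 nmi
G: √((168.4)² + (0.0)²) = √(28358.560 + 0.000) = 168.4 nmi
Sorted: F (50.9 nmi) < C (72.9 nmi) < E (140.7 nmi) < B (154.7 nmi) < …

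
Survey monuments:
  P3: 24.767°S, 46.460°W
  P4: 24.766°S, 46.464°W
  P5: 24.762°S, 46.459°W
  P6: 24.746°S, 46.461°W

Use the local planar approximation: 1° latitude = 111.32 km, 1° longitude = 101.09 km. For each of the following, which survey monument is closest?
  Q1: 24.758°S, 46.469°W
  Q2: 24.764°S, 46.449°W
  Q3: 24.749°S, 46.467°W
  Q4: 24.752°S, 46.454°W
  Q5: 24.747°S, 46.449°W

Q1 at 24.758°S, 46.469°W:
  P3: 1.353 km
  P4: 1.024 km
  P5: 1.105 km
  P6: 1.562 km
  → nearest: P4 (1.024 km)
Q2 at 24.764°S, 46.449°W:
  P3: 1.161 km
  P4: 1.533 km
  P5: 1.035 km
  P6: 2.342 km
  → nearest: P5 (1.035 km)
Q3 at 24.749°S, 46.467°W:
  P3: 2.125 km
  P4: 1.917 km
  P5: 1.658 km
  P6: 0.692 km
  → nearest: P6 (0.692 km)
Q4 at 24.752°S, 46.454°W:
  P3: 1.777 km
  P4: 1.858 km
  P5: 1.223 km
  P6: 0.973 km
  → nearest: P6 (0.973 km)
Q5 at 24.747°S, 46.449°W:
  P3: 2.489 km
  P4: 2.602 km
  P5: 1.952 km
  P6: 1.218 km
  → nearest: P6 (1.218 km)

Q1→P4; Q2→P5; Q3→P6; Q4→P6; Q5→P6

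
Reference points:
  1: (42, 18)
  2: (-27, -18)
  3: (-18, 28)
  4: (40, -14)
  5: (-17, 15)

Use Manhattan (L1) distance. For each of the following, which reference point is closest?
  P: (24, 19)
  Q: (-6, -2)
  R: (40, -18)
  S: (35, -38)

P→1; Q→5; R→4; S→4

P at (24, 19):
  1: 19
  2: 88
  3: 51
  4: 49
  5: 45
  → nearest: 1 (19)
Q at (-6, -2):
  1: 68
  2: 37
  3: 42
  4: 58
  5: 28
  → nearest: 5 (28)
R at (40, -18):
  1: 38
  2: 67
  3: 104
  4: 4
  5: 90
  → nearest: 4 (4)
S at (35, -38):
  1: 63
  2: 82
  3: 119
  4: 29
  5: 105
  → nearest: 4 (29)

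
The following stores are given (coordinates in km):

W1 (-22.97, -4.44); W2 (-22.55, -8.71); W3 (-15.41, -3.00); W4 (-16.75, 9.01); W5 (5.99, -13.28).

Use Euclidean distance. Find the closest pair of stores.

W1 and W2

Pairwise distances:
W1–W2: 4.29 km
W1–W3: 7.70 km
W2–W3: 9.14 km
W3–W4: 12.08 km
W1–W4: 14.82 km
W2–W4: 18.65 km
W3–W5: 23.74 km
W2–W5: 28.90 km
W1–W5: 30.28 km
W4–W5: 31.84 km
Closest pair: W1–W2 at 4.29 km.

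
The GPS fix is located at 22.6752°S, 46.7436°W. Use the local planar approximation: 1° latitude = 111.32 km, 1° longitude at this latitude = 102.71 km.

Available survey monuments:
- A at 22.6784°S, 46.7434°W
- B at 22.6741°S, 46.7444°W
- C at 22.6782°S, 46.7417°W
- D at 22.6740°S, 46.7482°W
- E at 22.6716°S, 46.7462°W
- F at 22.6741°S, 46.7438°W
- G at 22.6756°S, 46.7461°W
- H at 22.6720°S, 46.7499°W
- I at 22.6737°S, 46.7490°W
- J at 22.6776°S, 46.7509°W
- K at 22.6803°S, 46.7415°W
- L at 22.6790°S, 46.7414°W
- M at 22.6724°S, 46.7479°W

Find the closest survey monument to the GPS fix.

Distances from 22.6752°S, 46.7436°W:
A: √((-0.0032·111.32)² + (0.0002·102.71)²) = √(0.126896 + 0.000422) = 0.3568 km
B: √((0.0011·111.32)² + (-0.0008·102.71)²) = √(0.014994 + 0.006752) = 0.1475 km
C: √((-0.0030·111.32)² + (0.0019·102.71)²) = √(0.111529 + 0.038083) = 0.3868 km
D: √((0.0012·111.32)² + (-0.0046·102.71)²) = √(0.017845 + 0.223224) = 0.4910 km
E: √((0.0036·111.32)² + (-0.0026·102.71)²) = √(0.160602 + 0.071314) = 0.4816 km
F: √((0.0011·111.32)² + (-0.0002·102.71)²) = √(0.014994 + 0.000422) = 0.1242 km
G: √((-0.0004·111.32)² + (-0.0025·102.71)²) = √(0.001983 + 0.065933) = 0.2606 km
H: √((0.0032·111.32)² + (-0.0063·102.71)²) = √(0.126896 + 0.418703) = 0.7386 km
I: √((0.0015·111.32)² + (-0.0054·102.71)²) = √(0.027882 + 0.307619) = 0.5792 km
J: √((-0.0024·111.32)² + (-0.0073·102.71)²) = √(0.071379 + 0.562175) = 0.7960 km
K: √((-0.0051·111.32)² + (0.0021·102.71)²) = √(0.322320 + 0.046523) = 0.6073 km
L: √((-0.0038·111.32)² + (0.0022·102.71)²) = √(0.178943 + 0.051059) = 0.4796 km
M: √((0.0028·111.32)² + (-0.0043·102.71)²) = √(0.097154 + 0.195057) = 0.5406 km
Minimum: F at 0.1242 km.

F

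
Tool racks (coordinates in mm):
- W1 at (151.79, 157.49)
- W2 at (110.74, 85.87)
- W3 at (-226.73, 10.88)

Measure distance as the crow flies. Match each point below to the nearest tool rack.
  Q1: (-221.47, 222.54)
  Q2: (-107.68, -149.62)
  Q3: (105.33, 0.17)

Q1→W3; Q2→W3; Q3→W2

Q1 at (-221.47, 222.54):
  W1: √((373.26)² + (-65.05)²) = √(139323.0276 + 4231.5025) = 378.89 mm
  W2: √((332.21)² + (-136.67)²) = √(110363.4841 + 18678.6889) = 359.22 mm
  W3: √((-5.26)² + (-211.66)²) = √(27.6676 + 44799.9556) = 211.73 mm
  → nearest: W3 (211.73 mm)
Q2 at (-107.68, -149.62):
  W1: √((259.47)² + (307.11)²) = √(67324.6809 + 94316.5521) = 402.05 mm
  W2: √((218.42)² + (235.49)²) = √(47707.2964 + 55455.5401) = 321.19 mm
  W3: √((-119.05)² + (160.50)²) = √(14172.9025 + 25760.2500) = 199.83 mm
  → nearest: W3 (199.83 mm)
Q3 at (105.33, 0.17):
  W1: √((46.46)² + (157.32)²) = √(2158.5316 + 24749.5824) = 164.04 mm
  W2: √((5.41)² + (85.70)²) = √(29.2681 + 7344.4900) = 85.87 mm
  W3: √((-332.06)² + (10.71)²) = √(110263.8436 + 114.7041) = 332.23 mm
  → nearest: W2 (85.87 mm)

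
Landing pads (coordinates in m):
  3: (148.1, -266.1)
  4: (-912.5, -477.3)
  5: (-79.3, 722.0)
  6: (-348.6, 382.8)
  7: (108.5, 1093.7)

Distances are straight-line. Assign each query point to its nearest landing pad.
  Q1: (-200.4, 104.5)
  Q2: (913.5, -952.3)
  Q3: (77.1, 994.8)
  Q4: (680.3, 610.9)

Q1 at (-200.4, 104.5):
  3: 508.7 m
  4: 919.6 m
  5: 629.3 m
  6: 315.3 m
  7: 1036.3 m
  → nearest: 6 (315.3 m)
Q2 at (913.5, -952.3):
  3: 1028.0 m
  4: 1886.8 m
  5: 1946.5 m
  6: 1837.2 m
  7: 2198.7 m
  → nearest: 3 (1028.0 m)
Q3 at (77.1, 994.8):
  3: 1262.9 m
  4: 1773.8 m
  5: 314.5 m
  6: 745.5 m
  7: 103.8 m
  → nearest: 7 (103.8 m)
Q4 at (680.3, 610.9):
  3: 1025.8 m
  4: 1929.0 m
  5: 767.7 m
  6: 1053.9 m
  7: 748.4 m
  → nearest: 7 (748.4 m)

Q1→6; Q2→3; Q3→7; Q4→7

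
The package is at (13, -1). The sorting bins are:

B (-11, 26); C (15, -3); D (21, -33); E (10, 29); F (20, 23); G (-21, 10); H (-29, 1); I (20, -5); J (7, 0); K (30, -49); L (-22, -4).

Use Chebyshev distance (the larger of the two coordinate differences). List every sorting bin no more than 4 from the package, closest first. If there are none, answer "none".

Distances from (13, -1):
B: max(|-24|, |27|) = 27
C: max(|2|, |-2|) = 2
D: max(|8|, |-32|) = 32
E: max(|-3|, |30|) = 30
F: max(|7|, |24|) = 24
G: max(|-34|, |11|) = 34
H: max(|-42|, |2|) = 42
I: max(|7|, |-4|) = 7
J: max(|-6|, |1|) = 6
K: max(|17|, |-48|) = 48
L: max(|-35|, |-3|) = 35
Threshold 4: C (2) is within range.

C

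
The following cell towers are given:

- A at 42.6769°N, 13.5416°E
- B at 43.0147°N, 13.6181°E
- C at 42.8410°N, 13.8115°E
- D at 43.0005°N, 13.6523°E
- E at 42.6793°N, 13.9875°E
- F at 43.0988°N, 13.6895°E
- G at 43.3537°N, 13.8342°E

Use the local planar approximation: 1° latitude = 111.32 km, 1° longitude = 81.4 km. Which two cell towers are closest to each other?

Pairwise distances:
A–B: √((0.3378·111.32)² + (0.0765·81.4)²) = √(1414.052994 + 38.776774) = 38.1160 km
A–C: √((0.1641·111.32)² + (0.2699·81.4)²) = √(333.705648 + 482.674748) = 28.5724 km
A–D: √((0.3236·111.32)² + (0.1107·81.4)²) = √(1297.667480 + 81.197761) = 37.1331 km
A–E: √((0.0024·111.32)² + (0.4459·81.4)²) = √(0.071379 + 1317.418490) = 36.2972 km
A–F: √((0.4219·111.32)² + (0.1479·81.4)²) = √(2205.796514 + 144.938966) = 48.4844 km
A–G: √((0.6768·111.32)² + (0.2926·81.4)²) = √(5676.322938 + 567.279975) = 79.0165 km
B–C: √((-0.1737·111.32)² + (0.1934·81.4)²) = √(373.891879 + 247.834492) = 24.9344 km
B–D: √((-0.0142·111.32)² + (0.0342·81.4)²) = √(2.498752 + 7.749988) = 3.2014 km
B–E: √((-0.3354·111.32)² + (0.3694·81.4)²) = √(1394.031258 + 904.154383) = 47.9394 km
B–F: √((0.0841·111.32)² + (0.0714·81.4)²) = √(87.647269 + 33.778879) = 11.0194 km
B–G: √((0.3390·111.32)² + (0.2161·81.4)²) = √(1424.117397 + 309.427097) = 41.6359 km
C–D: √((0.1595·111.32)² + (-0.1592·81.4)²) = √(315.259201 + 167.932571) = 21.9816 km
C–E: √((-0.1617·111.32)² + (0.1760·81.4)²) = √(324.015984 + 205.245737) = 23.0057 km
C–F: √((0.2578·111.32)² + (-0.1220·81.4)²) = √(823.592193 + 98.620789) = 30.3680 km
C–G: √((0.5127·111.32)² + (0.0227·81.4)²) = √(3257.414537 + 3.414291) = 57.1037 km
D–E: √((-0.3212·111.32)² + (0.3352·81.4)²) = √(1278.490392 + 744.486505) = 44.9775 km
D–F: √((0.0983·111.32)² + (0.0372·81.4)²) = √(119.743909 + 9.169268) = 11.3540 km
D–G: √((0.3532·111.32)² + (0.1819·81.4)²) = √(1545.922739 + 219.237180) = 42.0138 km
E–F: √((0.4195·111.32)² + (-0.2980·81.4)²) = √(2180.772318 + 588.411752) = 52.6230 km
E–G: √((0.6744·111.32)² + (-0.1533·81.4)²) = √(5636.136707 + 155.715957) = 76.1042 km
F–G: √((0.2549·111.32)² + (0.1447·81.4)²) = √(805.167184 + 138.734947) = 30.7230 km
Closest pair: B–D at 3.2014 km.

B and D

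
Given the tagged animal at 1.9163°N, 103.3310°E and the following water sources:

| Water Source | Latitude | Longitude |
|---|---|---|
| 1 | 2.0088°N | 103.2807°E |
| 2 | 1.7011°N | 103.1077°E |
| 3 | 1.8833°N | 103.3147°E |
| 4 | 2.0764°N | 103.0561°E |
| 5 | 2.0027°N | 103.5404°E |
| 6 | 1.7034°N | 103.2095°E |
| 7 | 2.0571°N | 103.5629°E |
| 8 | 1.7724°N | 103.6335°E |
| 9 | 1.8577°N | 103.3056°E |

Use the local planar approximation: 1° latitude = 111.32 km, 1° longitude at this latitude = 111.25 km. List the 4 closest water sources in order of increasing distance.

3, 9, 1, 5

Distances from 1.9163°N, 103.3310°E:
1: 11.7194 km
2: 34.5112 km
3: 4.0968 km
4: 35.3968 km
5: 25.2032 km
6: 27.2836 km
7: 30.1869 km
8: 37.2712 km
9: 7.1091 km
Sorted: 3 (4.0968 km) < 9 (7.1091 km) < 1 (11.7194 km) < 5 (25.2032 km) < 6 (27.2836 km) < 7 (30.1869 km) < …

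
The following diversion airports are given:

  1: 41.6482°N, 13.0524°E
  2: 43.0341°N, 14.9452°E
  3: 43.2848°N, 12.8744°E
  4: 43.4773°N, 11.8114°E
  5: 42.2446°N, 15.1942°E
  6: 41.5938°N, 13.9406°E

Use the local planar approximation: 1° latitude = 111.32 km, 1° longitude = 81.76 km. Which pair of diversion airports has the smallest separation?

1 and 6

Pairwise distances:
1–2: 218.5201 km
1–3: 182.7667 km
1–4: 227.4955 km
1–5: 187.2767 km
1–6: 72.8713 km
2–3: 171.5933 km
2–4: 260.9264 km
2–5: 90.2142 km
2–6: 180.1483 km
3–4: 89.5137 km
3–5: 222.2206 km
3–6: 207.4467 km
4–5: 308.7486 km
4–6: 272.5198 km
5–6: 125.5136 km
Closest pair: 1–6 at 72.8713 km.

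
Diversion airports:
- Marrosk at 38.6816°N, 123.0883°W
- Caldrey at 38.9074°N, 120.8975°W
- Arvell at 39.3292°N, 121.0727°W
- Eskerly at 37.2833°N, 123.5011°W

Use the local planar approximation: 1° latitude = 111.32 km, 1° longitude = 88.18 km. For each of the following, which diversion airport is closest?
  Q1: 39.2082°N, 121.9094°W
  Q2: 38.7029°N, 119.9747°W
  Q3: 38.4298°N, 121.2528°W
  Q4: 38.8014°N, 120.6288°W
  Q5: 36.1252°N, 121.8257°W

Q1→Arvell; Q2→Caldrey; Q3→Caldrey; Q4→Caldrey; Q5→Eskerly

Q1 at 39.2082°N, 121.9094°W:
  Marrosk: 119.3447 km
  Caldrey: 95.3054 km
  Arvell: 74.9997 km
  Eskerly: 256.1556 km
  → nearest: Arvell (74.9997 km)
Q2 at 38.7029°N, 119.9747°W:
  Marrosk: 274.5675 km
  Caldrey: 84.4969 km
  Arvell: 119.3116 km
  Eskerly: 348.8098 km
  → nearest: Caldrey (84.4969 km)
Q3 at 38.4298°N, 121.2528°W:
  Marrosk: 164.2636 km
  Caldrey: 61.7111 km
  Arvell: 101.3729 km
  Eskerly: 235.7840 km
  → nearest: Caldrey (61.7111 km)
Q4 at 38.8014°N, 120.6288°W:
  Marrosk: 217.2884 km
  Caldrey: 26.4696 km
  Arvell: 70.5996 km
  Eskerly: 304.4827 km
  → nearest: Caldrey (26.4696 km)
Q5 at 36.1252°N, 121.8257°W:
  Marrosk: 305.5824 km
  Caldrey: 320.3471 km
  Arvell: 362.7973 km
  Eskerly: 196.0776 km
  → nearest: Eskerly (196.0776 km)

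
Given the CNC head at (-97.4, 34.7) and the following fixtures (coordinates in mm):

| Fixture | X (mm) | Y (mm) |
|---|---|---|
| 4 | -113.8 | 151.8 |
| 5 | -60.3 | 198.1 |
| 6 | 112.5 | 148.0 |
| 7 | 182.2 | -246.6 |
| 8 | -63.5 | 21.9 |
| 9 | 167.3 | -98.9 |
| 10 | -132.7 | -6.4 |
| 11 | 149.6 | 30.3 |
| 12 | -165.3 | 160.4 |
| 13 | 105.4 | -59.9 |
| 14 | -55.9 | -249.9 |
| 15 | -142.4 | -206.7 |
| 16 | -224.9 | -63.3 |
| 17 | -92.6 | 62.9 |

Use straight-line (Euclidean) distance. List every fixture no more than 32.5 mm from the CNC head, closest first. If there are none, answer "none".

Distances from (-97.4, 34.7):
4: √((-16.4)² + (117.1)²) = √(268.960 + 13712.410) = 118.2 mm
5: √((37.1)² + (163.4)²) = √(1376.410 + 26699.560) = 167.6 mm
6: √((209.9)² + (113.3)²) = √(44058.010 + 12836.890) = 238.5 mm
7: √((279.6)² + (-281.3)²) = √(78176.160 + 79129.690) = 396.6 mm
8: √((33.9)² + (-12.8)²) = √(1149.210 + 163.840) = 36.2 mm
9: √((264.7)² + (-133.6)²) = √(70066.090 + 17848.960) = 296.5 mm
10: √((-35.3)² + (-41.1)²) = √(1246.090 + 1689.210) = 54.2 mm
11: √((247.0)² + (-4.4)²) = √(61009.000 + 19.360) = 247.0 mm
12: √((-67.9)² + (125.7)²) = √(4610.410 + 15800.490) = 142.9 mm
13: √((202.8)² + (-94.6)²) = √(41127.840 + 8949.160) = 223.8 mm
14: √((41.5)² + (-284.6)²) = √(1722.250 + 80997.160) = 287.6 mm
15: √((-45.0)² + (-241.4)²) = √(2025.000 + 58273.960) = 245.6 mm
16: √((-127.5)² + (-98.0)²) = √(16256.250 + 9604.000) = 160.8 mm
17: √((4.8)² + (28.2)²) = √(23.040 + 795.240) = 28.6 mm
Threshold 32.5 mm: 17 (28.6 mm) is within range.

17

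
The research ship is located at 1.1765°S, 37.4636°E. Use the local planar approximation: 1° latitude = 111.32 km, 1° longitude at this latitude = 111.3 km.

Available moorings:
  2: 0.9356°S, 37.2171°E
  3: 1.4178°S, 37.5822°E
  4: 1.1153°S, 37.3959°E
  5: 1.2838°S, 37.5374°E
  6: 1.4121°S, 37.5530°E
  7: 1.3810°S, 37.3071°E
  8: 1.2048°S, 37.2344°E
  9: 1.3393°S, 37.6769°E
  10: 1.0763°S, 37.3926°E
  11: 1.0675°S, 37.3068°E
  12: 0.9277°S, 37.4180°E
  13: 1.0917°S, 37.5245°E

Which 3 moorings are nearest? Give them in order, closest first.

Distances from 1.1765°S, 37.4636°E:
2: 38.3648 km
3: 29.9297 km
4: 10.1583 km
5: 14.4963 km
6: 28.0511 km
7: 28.6643 km
8: 25.7038 km
9: 29.8671 km
10: 13.6698 km
11: 21.2555 km
12: 28.1576 km
13: 11.6214 km
Sorted: 4 (10.1583 km) < 13 (11.6214 km) < 10 (13.6698 km) < 5 (14.4963 km) < 11 (21.2555 km) < …

4, 13, 10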